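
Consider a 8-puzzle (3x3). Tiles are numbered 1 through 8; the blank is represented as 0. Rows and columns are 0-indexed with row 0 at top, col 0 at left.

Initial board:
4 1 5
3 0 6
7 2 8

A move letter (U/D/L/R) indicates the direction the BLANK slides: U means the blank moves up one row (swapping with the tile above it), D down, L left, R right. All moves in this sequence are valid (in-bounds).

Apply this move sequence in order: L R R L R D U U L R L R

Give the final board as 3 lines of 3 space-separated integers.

Answer: 4 1 0
3 6 5
7 2 8

Derivation:
After move 1 (L):
4 1 5
0 3 6
7 2 8

After move 2 (R):
4 1 5
3 0 6
7 2 8

After move 3 (R):
4 1 5
3 6 0
7 2 8

After move 4 (L):
4 1 5
3 0 6
7 2 8

After move 5 (R):
4 1 5
3 6 0
7 2 8

After move 6 (D):
4 1 5
3 6 8
7 2 0

After move 7 (U):
4 1 5
3 6 0
7 2 8

After move 8 (U):
4 1 0
3 6 5
7 2 8

After move 9 (L):
4 0 1
3 6 5
7 2 8

After move 10 (R):
4 1 0
3 6 5
7 2 8

After move 11 (L):
4 0 1
3 6 5
7 2 8

After move 12 (R):
4 1 0
3 6 5
7 2 8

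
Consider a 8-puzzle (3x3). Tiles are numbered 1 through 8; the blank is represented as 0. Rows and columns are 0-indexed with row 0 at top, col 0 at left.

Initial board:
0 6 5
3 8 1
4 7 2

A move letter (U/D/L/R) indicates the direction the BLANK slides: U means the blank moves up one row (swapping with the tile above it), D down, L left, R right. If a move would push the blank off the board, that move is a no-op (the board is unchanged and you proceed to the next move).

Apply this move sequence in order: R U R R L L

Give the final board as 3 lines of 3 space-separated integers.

After move 1 (R):
6 0 5
3 8 1
4 7 2

After move 2 (U):
6 0 5
3 8 1
4 7 2

After move 3 (R):
6 5 0
3 8 1
4 7 2

After move 4 (R):
6 5 0
3 8 1
4 7 2

After move 5 (L):
6 0 5
3 8 1
4 7 2

After move 6 (L):
0 6 5
3 8 1
4 7 2

Answer: 0 6 5
3 8 1
4 7 2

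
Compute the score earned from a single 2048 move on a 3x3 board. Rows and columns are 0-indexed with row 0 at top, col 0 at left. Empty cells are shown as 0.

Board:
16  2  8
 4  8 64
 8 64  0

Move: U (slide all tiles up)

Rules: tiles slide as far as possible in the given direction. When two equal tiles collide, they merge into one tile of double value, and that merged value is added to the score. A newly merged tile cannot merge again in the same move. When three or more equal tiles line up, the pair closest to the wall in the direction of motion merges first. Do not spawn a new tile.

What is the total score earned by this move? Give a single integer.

Answer: 0

Derivation:
Slide up:
col 0: [16, 4, 8] -> [16, 4, 8]  score +0 (running 0)
col 1: [2, 8, 64] -> [2, 8, 64]  score +0 (running 0)
col 2: [8, 64, 0] -> [8, 64, 0]  score +0 (running 0)
Board after move:
16  2  8
 4  8 64
 8 64  0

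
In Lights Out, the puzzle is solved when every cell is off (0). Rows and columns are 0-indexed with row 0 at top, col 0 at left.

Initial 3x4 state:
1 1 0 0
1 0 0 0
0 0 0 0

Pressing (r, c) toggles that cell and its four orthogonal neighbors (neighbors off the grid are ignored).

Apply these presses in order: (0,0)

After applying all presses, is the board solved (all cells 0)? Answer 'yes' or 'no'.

Answer: yes

Derivation:
After press 1 at (0,0):
0 0 0 0
0 0 0 0
0 0 0 0

Lights still on: 0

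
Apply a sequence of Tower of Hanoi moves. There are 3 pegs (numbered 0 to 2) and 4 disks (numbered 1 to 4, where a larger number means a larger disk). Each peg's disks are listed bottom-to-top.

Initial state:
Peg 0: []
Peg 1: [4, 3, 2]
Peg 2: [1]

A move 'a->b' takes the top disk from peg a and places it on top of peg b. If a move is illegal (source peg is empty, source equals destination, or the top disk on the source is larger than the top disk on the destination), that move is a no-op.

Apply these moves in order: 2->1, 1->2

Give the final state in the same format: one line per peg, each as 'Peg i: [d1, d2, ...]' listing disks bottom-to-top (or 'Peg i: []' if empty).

After move 1 (2->1):
Peg 0: []
Peg 1: [4, 3, 2, 1]
Peg 2: []

After move 2 (1->2):
Peg 0: []
Peg 1: [4, 3, 2]
Peg 2: [1]

Answer: Peg 0: []
Peg 1: [4, 3, 2]
Peg 2: [1]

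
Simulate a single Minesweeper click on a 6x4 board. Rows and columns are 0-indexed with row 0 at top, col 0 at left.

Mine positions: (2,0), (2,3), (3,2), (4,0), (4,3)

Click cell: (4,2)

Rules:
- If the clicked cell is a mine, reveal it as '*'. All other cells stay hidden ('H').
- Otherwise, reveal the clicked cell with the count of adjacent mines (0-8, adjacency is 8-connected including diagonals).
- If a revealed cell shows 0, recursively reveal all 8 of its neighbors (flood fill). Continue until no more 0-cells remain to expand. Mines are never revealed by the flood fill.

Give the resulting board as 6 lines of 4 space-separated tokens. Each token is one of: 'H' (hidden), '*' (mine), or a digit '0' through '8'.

H H H H
H H H H
H H H H
H H H H
H H 2 H
H H H H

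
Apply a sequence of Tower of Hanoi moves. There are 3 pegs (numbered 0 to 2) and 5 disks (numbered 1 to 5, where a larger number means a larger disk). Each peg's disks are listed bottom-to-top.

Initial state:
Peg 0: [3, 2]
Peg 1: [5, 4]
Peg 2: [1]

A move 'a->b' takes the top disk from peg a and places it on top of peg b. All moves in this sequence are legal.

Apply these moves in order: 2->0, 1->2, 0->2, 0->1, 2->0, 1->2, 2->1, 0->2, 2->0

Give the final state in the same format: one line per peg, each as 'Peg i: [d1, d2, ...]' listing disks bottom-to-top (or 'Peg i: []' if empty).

Answer: Peg 0: [3, 1]
Peg 1: [5, 2]
Peg 2: [4]

Derivation:
After move 1 (2->0):
Peg 0: [3, 2, 1]
Peg 1: [5, 4]
Peg 2: []

After move 2 (1->2):
Peg 0: [3, 2, 1]
Peg 1: [5]
Peg 2: [4]

After move 3 (0->2):
Peg 0: [3, 2]
Peg 1: [5]
Peg 2: [4, 1]

After move 4 (0->1):
Peg 0: [3]
Peg 1: [5, 2]
Peg 2: [4, 1]

After move 5 (2->0):
Peg 0: [3, 1]
Peg 1: [5, 2]
Peg 2: [4]

After move 6 (1->2):
Peg 0: [3, 1]
Peg 1: [5]
Peg 2: [4, 2]

After move 7 (2->1):
Peg 0: [3, 1]
Peg 1: [5, 2]
Peg 2: [4]

After move 8 (0->2):
Peg 0: [3]
Peg 1: [5, 2]
Peg 2: [4, 1]

After move 9 (2->0):
Peg 0: [3, 1]
Peg 1: [5, 2]
Peg 2: [4]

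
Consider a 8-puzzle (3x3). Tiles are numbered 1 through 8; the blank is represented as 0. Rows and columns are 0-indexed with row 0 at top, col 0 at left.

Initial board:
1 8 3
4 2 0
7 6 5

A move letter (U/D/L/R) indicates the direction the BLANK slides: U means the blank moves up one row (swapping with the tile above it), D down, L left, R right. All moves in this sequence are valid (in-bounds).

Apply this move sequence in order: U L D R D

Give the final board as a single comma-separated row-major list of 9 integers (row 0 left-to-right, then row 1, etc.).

Answer: 1, 2, 8, 4, 3, 5, 7, 6, 0

Derivation:
After move 1 (U):
1 8 0
4 2 3
7 6 5

After move 2 (L):
1 0 8
4 2 3
7 6 5

After move 3 (D):
1 2 8
4 0 3
7 6 5

After move 4 (R):
1 2 8
4 3 0
7 6 5

After move 5 (D):
1 2 8
4 3 5
7 6 0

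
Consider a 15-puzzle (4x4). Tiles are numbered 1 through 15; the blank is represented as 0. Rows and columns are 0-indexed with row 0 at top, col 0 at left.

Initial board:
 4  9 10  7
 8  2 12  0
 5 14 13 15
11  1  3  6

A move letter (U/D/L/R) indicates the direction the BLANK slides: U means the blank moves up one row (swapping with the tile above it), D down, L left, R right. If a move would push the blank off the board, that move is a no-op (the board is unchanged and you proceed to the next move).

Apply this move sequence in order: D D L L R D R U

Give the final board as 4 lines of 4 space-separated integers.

Answer:  4  9 10  7
 8  2 12 15
 5 14 13  0
11  1  3  6

Derivation:
After move 1 (D):
 4  9 10  7
 8  2 12 15
 5 14 13  0
11  1  3  6

After move 2 (D):
 4  9 10  7
 8  2 12 15
 5 14 13  6
11  1  3  0

After move 3 (L):
 4  9 10  7
 8  2 12 15
 5 14 13  6
11  1  0  3

After move 4 (L):
 4  9 10  7
 8  2 12 15
 5 14 13  6
11  0  1  3

After move 5 (R):
 4  9 10  7
 8  2 12 15
 5 14 13  6
11  1  0  3

After move 6 (D):
 4  9 10  7
 8  2 12 15
 5 14 13  6
11  1  0  3

After move 7 (R):
 4  9 10  7
 8  2 12 15
 5 14 13  6
11  1  3  0

After move 8 (U):
 4  9 10  7
 8  2 12 15
 5 14 13  0
11  1  3  6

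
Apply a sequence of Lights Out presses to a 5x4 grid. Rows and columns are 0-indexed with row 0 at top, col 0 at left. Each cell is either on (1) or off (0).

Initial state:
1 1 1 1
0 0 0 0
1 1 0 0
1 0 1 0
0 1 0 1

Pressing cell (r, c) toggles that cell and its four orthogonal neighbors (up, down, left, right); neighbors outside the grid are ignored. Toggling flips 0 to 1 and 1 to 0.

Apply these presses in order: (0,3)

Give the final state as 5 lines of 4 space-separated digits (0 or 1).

Answer: 1 1 0 0
0 0 0 1
1 1 0 0
1 0 1 0
0 1 0 1

Derivation:
After press 1 at (0,3):
1 1 0 0
0 0 0 1
1 1 0 0
1 0 1 0
0 1 0 1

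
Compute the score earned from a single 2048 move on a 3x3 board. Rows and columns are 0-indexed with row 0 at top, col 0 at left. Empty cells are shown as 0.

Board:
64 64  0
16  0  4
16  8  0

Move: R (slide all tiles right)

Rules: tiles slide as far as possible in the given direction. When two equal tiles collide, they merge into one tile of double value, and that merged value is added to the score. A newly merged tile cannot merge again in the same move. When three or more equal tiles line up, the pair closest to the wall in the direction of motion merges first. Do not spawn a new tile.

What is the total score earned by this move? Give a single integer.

Answer: 128

Derivation:
Slide right:
row 0: [64, 64, 0] -> [0, 0, 128]  score +128 (running 128)
row 1: [16, 0, 4] -> [0, 16, 4]  score +0 (running 128)
row 2: [16, 8, 0] -> [0, 16, 8]  score +0 (running 128)
Board after move:
  0   0 128
  0  16   4
  0  16   8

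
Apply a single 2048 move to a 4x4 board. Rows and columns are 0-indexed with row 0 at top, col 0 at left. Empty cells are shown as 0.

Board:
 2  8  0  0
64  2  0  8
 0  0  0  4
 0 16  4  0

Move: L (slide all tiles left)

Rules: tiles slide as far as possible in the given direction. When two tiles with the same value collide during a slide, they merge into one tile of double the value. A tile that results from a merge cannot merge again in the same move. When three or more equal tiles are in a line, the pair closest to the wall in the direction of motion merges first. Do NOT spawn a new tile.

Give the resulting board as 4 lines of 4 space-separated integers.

Slide left:
row 0: [2, 8, 0, 0] -> [2, 8, 0, 0]
row 1: [64, 2, 0, 8] -> [64, 2, 8, 0]
row 2: [0, 0, 0, 4] -> [4, 0, 0, 0]
row 3: [0, 16, 4, 0] -> [16, 4, 0, 0]

Answer:  2  8  0  0
64  2  8  0
 4  0  0  0
16  4  0  0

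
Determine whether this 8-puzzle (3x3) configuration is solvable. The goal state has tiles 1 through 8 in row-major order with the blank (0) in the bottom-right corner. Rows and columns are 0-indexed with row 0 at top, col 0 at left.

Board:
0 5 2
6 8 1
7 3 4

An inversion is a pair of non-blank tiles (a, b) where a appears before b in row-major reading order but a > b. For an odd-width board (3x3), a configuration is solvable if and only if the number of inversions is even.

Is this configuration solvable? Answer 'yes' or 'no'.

Inversions (pairs i<j in row-major order where tile[i] > tile[j] > 0): 14
14 is even, so the puzzle is solvable.

Answer: yes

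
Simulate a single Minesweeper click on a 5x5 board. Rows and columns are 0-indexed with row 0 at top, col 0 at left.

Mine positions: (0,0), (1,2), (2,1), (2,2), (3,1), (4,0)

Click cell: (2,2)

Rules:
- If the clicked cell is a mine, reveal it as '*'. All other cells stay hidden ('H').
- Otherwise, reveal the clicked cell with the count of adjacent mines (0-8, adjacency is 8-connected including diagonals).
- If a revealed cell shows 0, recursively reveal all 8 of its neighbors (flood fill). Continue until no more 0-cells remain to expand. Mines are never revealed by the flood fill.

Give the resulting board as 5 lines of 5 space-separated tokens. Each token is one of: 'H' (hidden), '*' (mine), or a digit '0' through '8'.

H H H H H
H H H H H
H H * H H
H H H H H
H H H H H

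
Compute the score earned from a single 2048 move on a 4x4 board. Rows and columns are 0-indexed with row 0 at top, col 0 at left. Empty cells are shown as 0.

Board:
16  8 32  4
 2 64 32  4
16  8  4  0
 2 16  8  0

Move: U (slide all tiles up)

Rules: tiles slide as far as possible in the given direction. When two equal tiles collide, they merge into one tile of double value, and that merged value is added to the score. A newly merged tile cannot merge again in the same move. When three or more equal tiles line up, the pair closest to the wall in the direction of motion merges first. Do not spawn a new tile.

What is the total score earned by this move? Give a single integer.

Slide up:
col 0: [16, 2, 16, 2] -> [16, 2, 16, 2]  score +0 (running 0)
col 1: [8, 64, 8, 16] -> [8, 64, 8, 16]  score +0 (running 0)
col 2: [32, 32, 4, 8] -> [64, 4, 8, 0]  score +64 (running 64)
col 3: [4, 4, 0, 0] -> [8, 0, 0, 0]  score +8 (running 72)
Board after move:
16  8 64  8
 2 64  4  0
16  8  8  0
 2 16  0  0

Answer: 72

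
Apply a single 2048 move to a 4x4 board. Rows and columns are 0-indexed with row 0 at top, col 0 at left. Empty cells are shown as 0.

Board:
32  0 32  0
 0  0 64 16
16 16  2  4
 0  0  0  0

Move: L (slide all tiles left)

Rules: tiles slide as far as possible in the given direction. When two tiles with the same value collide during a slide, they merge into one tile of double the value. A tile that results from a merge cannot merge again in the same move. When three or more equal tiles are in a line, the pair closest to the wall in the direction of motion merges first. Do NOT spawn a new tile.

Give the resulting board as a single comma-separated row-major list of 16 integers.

Answer: 64, 0, 0, 0, 64, 16, 0, 0, 32, 2, 4, 0, 0, 0, 0, 0

Derivation:
Slide left:
row 0: [32, 0, 32, 0] -> [64, 0, 0, 0]
row 1: [0, 0, 64, 16] -> [64, 16, 0, 0]
row 2: [16, 16, 2, 4] -> [32, 2, 4, 0]
row 3: [0, 0, 0, 0] -> [0, 0, 0, 0]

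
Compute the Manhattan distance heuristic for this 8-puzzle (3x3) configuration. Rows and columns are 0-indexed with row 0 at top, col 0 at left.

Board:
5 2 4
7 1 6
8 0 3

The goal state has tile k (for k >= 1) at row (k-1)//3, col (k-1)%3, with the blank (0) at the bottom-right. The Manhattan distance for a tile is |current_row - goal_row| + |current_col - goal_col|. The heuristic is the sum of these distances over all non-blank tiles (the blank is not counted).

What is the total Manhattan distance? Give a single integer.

Tile 5: at (0,0), goal (1,1), distance |0-1|+|0-1| = 2
Tile 2: at (0,1), goal (0,1), distance |0-0|+|1-1| = 0
Tile 4: at (0,2), goal (1,0), distance |0-1|+|2-0| = 3
Tile 7: at (1,0), goal (2,0), distance |1-2|+|0-0| = 1
Tile 1: at (1,1), goal (0,0), distance |1-0|+|1-0| = 2
Tile 6: at (1,2), goal (1,2), distance |1-1|+|2-2| = 0
Tile 8: at (2,0), goal (2,1), distance |2-2|+|0-1| = 1
Tile 3: at (2,2), goal (0,2), distance |2-0|+|2-2| = 2
Sum: 2 + 0 + 3 + 1 + 2 + 0 + 1 + 2 = 11

Answer: 11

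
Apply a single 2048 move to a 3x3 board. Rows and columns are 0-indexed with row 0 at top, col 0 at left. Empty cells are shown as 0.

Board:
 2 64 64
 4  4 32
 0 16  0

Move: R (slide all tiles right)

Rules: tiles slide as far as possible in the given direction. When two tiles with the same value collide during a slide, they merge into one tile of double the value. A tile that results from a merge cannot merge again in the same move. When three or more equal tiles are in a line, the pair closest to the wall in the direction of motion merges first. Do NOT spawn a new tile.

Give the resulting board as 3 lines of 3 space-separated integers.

Answer:   0   2 128
  0   8  32
  0   0  16

Derivation:
Slide right:
row 0: [2, 64, 64] -> [0, 2, 128]
row 1: [4, 4, 32] -> [0, 8, 32]
row 2: [0, 16, 0] -> [0, 0, 16]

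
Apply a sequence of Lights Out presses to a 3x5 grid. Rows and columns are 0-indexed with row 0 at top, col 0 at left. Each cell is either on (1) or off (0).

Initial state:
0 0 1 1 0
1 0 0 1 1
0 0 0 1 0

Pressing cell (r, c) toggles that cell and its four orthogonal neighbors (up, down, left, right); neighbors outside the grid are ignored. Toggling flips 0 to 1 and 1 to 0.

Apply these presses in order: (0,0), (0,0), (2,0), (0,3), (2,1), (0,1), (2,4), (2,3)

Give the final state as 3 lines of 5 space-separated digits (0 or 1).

Answer: 1 1 1 0 1
0 0 0 1 0
0 0 0 1 0

Derivation:
After press 1 at (0,0):
1 1 1 1 0
0 0 0 1 1
0 0 0 1 0

After press 2 at (0,0):
0 0 1 1 0
1 0 0 1 1
0 0 0 1 0

After press 3 at (2,0):
0 0 1 1 0
0 0 0 1 1
1 1 0 1 0

After press 4 at (0,3):
0 0 0 0 1
0 0 0 0 1
1 1 0 1 0

After press 5 at (2,1):
0 0 0 0 1
0 1 0 0 1
0 0 1 1 0

After press 6 at (0,1):
1 1 1 0 1
0 0 0 0 1
0 0 1 1 0

After press 7 at (2,4):
1 1 1 0 1
0 0 0 0 0
0 0 1 0 1

After press 8 at (2,3):
1 1 1 0 1
0 0 0 1 0
0 0 0 1 0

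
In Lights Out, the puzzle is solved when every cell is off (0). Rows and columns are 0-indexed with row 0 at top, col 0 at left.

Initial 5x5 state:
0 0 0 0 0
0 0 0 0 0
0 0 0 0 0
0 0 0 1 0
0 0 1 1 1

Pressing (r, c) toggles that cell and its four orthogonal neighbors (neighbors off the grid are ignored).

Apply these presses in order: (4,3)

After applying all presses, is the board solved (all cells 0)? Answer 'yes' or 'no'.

Answer: yes

Derivation:
After press 1 at (4,3):
0 0 0 0 0
0 0 0 0 0
0 0 0 0 0
0 0 0 0 0
0 0 0 0 0

Lights still on: 0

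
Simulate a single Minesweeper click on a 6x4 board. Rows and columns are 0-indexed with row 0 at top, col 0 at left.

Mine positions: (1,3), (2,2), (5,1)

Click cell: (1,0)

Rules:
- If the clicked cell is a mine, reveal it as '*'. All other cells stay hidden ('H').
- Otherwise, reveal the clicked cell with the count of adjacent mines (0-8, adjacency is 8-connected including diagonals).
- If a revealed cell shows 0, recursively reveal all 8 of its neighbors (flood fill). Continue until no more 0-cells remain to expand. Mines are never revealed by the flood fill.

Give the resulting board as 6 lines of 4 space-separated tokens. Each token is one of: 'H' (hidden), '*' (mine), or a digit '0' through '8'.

0 0 1 H
0 1 2 H
0 1 H H
0 1 H H
1 1 H H
H H H H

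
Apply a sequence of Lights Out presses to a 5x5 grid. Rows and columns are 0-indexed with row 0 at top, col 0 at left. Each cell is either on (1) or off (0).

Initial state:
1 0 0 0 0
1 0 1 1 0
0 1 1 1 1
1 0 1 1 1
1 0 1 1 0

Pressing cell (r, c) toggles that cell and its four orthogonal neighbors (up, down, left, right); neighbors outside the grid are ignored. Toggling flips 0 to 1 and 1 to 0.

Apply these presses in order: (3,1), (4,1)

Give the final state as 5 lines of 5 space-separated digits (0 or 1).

Answer: 1 0 0 0 0
1 0 1 1 0
0 0 1 1 1
0 0 0 1 1
0 0 0 1 0

Derivation:
After press 1 at (3,1):
1 0 0 0 0
1 0 1 1 0
0 0 1 1 1
0 1 0 1 1
1 1 1 1 0

After press 2 at (4,1):
1 0 0 0 0
1 0 1 1 0
0 0 1 1 1
0 0 0 1 1
0 0 0 1 0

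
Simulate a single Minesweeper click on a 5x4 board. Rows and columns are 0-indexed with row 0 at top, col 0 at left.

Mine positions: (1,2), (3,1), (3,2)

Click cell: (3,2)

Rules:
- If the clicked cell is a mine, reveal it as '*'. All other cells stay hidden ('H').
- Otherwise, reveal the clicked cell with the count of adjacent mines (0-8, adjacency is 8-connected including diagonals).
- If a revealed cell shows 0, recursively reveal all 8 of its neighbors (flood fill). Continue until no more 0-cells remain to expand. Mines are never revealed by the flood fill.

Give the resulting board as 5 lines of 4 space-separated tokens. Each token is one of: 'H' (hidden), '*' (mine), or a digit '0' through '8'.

H H H H
H H H H
H H H H
H H * H
H H H H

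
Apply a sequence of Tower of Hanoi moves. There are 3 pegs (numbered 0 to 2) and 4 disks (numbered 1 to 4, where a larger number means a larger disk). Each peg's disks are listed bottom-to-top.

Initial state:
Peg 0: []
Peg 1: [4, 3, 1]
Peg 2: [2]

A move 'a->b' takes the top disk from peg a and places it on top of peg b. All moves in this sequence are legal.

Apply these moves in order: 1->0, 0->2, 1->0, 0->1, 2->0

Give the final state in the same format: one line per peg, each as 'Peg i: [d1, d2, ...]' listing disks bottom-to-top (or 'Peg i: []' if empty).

After move 1 (1->0):
Peg 0: [1]
Peg 1: [4, 3]
Peg 2: [2]

After move 2 (0->2):
Peg 0: []
Peg 1: [4, 3]
Peg 2: [2, 1]

After move 3 (1->0):
Peg 0: [3]
Peg 1: [4]
Peg 2: [2, 1]

After move 4 (0->1):
Peg 0: []
Peg 1: [4, 3]
Peg 2: [2, 1]

After move 5 (2->0):
Peg 0: [1]
Peg 1: [4, 3]
Peg 2: [2]

Answer: Peg 0: [1]
Peg 1: [4, 3]
Peg 2: [2]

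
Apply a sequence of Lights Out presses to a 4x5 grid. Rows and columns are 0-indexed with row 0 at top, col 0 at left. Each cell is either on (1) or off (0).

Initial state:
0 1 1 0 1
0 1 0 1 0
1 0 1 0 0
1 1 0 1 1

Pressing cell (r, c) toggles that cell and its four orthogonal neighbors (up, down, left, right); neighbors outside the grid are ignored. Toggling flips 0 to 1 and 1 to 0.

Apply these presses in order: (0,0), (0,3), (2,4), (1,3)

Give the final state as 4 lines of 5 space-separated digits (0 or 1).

After press 1 at (0,0):
1 0 1 0 1
1 1 0 1 0
1 0 1 0 0
1 1 0 1 1

After press 2 at (0,3):
1 0 0 1 0
1 1 0 0 0
1 0 1 0 0
1 1 0 1 1

After press 3 at (2,4):
1 0 0 1 0
1 1 0 0 1
1 0 1 1 1
1 1 0 1 0

After press 4 at (1,3):
1 0 0 0 0
1 1 1 1 0
1 0 1 0 1
1 1 0 1 0

Answer: 1 0 0 0 0
1 1 1 1 0
1 0 1 0 1
1 1 0 1 0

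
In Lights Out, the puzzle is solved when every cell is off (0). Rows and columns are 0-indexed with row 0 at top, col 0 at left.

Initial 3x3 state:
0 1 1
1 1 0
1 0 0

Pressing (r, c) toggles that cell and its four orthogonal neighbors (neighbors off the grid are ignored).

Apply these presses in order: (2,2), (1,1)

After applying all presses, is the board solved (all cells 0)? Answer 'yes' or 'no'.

After press 1 at (2,2):
0 1 1
1 1 1
1 1 1

After press 2 at (1,1):
0 0 1
0 0 0
1 0 1

Lights still on: 3

Answer: no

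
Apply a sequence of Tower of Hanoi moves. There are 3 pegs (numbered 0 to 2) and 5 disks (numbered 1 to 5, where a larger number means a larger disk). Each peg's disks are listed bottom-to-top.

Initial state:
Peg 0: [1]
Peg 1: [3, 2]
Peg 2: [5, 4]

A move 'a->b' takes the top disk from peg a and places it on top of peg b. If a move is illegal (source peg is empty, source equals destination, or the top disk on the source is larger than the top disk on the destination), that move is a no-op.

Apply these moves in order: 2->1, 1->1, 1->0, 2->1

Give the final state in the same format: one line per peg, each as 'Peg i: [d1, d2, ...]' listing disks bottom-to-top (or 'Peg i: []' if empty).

After move 1 (2->1):
Peg 0: [1]
Peg 1: [3, 2]
Peg 2: [5, 4]

After move 2 (1->1):
Peg 0: [1]
Peg 1: [3, 2]
Peg 2: [5, 4]

After move 3 (1->0):
Peg 0: [1]
Peg 1: [3, 2]
Peg 2: [5, 4]

After move 4 (2->1):
Peg 0: [1]
Peg 1: [3, 2]
Peg 2: [5, 4]

Answer: Peg 0: [1]
Peg 1: [3, 2]
Peg 2: [5, 4]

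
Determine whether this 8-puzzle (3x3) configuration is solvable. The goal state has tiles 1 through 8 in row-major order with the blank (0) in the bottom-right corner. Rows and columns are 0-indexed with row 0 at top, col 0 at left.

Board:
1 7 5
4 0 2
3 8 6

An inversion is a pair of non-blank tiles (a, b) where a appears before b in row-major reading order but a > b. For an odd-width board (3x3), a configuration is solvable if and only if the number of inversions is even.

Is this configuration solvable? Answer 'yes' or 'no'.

Answer: no

Derivation:
Inversions (pairs i<j in row-major order where tile[i] > tile[j] > 0): 11
11 is odd, so the puzzle is not solvable.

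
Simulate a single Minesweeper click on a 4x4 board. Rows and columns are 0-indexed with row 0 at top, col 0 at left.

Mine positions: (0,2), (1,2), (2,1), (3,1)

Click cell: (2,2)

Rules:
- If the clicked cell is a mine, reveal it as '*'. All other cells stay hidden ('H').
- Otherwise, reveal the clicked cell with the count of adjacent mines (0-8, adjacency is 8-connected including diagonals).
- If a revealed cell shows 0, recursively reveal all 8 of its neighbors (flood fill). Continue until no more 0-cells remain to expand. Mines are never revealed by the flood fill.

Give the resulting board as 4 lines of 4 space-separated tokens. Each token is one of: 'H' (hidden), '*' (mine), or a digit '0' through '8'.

H H H H
H H H H
H H 3 H
H H H H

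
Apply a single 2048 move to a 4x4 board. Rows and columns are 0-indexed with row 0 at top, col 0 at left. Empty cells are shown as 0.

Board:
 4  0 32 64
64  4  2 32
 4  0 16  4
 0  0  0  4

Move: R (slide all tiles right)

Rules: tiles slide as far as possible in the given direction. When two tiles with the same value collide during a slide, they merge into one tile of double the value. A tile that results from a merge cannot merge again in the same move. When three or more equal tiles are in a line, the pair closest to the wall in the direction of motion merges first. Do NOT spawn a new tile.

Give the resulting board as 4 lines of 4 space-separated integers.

Slide right:
row 0: [4, 0, 32, 64] -> [0, 4, 32, 64]
row 1: [64, 4, 2, 32] -> [64, 4, 2, 32]
row 2: [4, 0, 16, 4] -> [0, 4, 16, 4]
row 3: [0, 0, 0, 4] -> [0, 0, 0, 4]

Answer:  0  4 32 64
64  4  2 32
 0  4 16  4
 0  0  0  4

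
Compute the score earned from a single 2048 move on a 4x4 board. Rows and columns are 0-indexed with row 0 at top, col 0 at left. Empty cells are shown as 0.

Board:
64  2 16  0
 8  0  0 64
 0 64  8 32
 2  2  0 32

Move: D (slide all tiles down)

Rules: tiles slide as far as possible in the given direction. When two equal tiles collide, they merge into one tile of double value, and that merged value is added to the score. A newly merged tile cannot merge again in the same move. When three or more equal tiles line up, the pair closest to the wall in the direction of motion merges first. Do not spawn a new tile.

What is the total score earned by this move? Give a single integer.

Slide down:
col 0: [64, 8, 0, 2] -> [0, 64, 8, 2]  score +0 (running 0)
col 1: [2, 0, 64, 2] -> [0, 2, 64, 2]  score +0 (running 0)
col 2: [16, 0, 8, 0] -> [0, 0, 16, 8]  score +0 (running 0)
col 3: [0, 64, 32, 32] -> [0, 0, 64, 64]  score +64 (running 64)
Board after move:
 0  0  0  0
64  2  0  0
 8 64 16 64
 2  2  8 64

Answer: 64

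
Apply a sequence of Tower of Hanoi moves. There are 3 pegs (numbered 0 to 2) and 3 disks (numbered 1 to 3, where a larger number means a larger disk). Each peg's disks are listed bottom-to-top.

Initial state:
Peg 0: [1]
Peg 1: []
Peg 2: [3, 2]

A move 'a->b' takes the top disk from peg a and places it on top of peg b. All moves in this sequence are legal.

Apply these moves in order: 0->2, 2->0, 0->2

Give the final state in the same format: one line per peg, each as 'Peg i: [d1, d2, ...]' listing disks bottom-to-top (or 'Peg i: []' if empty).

After move 1 (0->2):
Peg 0: []
Peg 1: []
Peg 2: [3, 2, 1]

After move 2 (2->0):
Peg 0: [1]
Peg 1: []
Peg 2: [3, 2]

After move 3 (0->2):
Peg 0: []
Peg 1: []
Peg 2: [3, 2, 1]

Answer: Peg 0: []
Peg 1: []
Peg 2: [3, 2, 1]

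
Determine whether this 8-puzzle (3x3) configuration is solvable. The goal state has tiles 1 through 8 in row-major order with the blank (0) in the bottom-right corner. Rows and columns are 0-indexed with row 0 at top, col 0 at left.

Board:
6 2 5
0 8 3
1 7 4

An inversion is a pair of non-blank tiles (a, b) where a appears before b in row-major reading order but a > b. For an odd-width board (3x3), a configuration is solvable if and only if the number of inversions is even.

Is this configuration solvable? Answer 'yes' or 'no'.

Answer: no

Derivation:
Inversions (pairs i<j in row-major order where tile[i] > tile[j] > 0): 15
15 is odd, so the puzzle is not solvable.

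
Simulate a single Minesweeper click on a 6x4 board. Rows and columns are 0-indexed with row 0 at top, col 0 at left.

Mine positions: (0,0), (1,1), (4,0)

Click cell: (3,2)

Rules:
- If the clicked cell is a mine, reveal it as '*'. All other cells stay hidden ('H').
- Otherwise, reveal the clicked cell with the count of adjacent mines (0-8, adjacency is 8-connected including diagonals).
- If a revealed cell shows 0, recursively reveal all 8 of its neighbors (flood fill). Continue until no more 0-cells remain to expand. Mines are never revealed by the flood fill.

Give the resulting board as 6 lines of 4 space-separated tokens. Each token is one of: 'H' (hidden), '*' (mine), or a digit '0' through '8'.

H H 1 0
H H 1 0
H 1 1 0
H 1 0 0
H 1 0 0
H 1 0 0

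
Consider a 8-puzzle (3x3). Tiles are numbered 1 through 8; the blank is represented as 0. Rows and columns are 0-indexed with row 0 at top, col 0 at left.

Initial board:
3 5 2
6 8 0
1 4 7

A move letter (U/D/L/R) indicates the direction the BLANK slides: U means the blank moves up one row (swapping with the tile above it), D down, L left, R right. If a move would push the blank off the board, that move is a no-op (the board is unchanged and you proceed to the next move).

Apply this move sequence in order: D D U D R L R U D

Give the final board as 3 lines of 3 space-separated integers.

After move 1 (D):
3 5 2
6 8 7
1 4 0

After move 2 (D):
3 5 2
6 8 7
1 4 0

After move 3 (U):
3 5 2
6 8 0
1 4 7

After move 4 (D):
3 5 2
6 8 7
1 4 0

After move 5 (R):
3 5 2
6 8 7
1 4 0

After move 6 (L):
3 5 2
6 8 7
1 0 4

After move 7 (R):
3 5 2
6 8 7
1 4 0

After move 8 (U):
3 5 2
6 8 0
1 4 7

After move 9 (D):
3 5 2
6 8 7
1 4 0

Answer: 3 5 2
6 8 7
1 4 0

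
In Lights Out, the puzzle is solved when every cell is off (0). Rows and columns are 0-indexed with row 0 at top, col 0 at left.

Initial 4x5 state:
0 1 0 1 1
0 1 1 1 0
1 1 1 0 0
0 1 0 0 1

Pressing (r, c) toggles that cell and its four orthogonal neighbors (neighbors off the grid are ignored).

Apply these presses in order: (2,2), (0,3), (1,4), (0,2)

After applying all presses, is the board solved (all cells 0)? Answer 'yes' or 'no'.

Answer: no

Derivation:
After press 1 at (2,2):
0 1 0 1 1
0 1 0 1 0
1 0 0 1 0
0 1 1 0 1

After press 2 at (0,3):
0 1 1 0 0
0 1 0 0 0
1 0 0 1 0
0 1 1 0 1

After press 3 at (1,4):
0 1 1 0 1
0 1 0 1 1
1 0 0 1 1
0 1 1 0 1

After press 4 at (0,2):
0 0 0 1 1
0 1 1 1 1
1 0 0 1 1
0 1 1 0 1

Lights still on: 12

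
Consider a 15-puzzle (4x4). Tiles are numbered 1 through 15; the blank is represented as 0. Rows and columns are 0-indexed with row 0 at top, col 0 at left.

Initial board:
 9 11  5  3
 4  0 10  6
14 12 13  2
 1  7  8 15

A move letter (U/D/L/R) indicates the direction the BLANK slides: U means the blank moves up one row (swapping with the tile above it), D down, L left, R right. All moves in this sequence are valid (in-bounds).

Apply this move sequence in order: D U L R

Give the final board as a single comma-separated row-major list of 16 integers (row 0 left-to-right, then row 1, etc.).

Answer: 9, 11, 5, 3, 4, 0, 10, 6, 14, 12, 13, 2, 1, 7, 8, 15

Derivation:
After move 1 (D):
 9 11  5  3
 4 12 10  6
14  0 13  2
 1  7  8 15

After move 2 (U):
 9 11  5  3
 4  0 10  6
14 12 13  2
 1  7  8 15

After move 3 (L):
 9 11  5  3
 0  4 10  6
14 12 13  2
 1  7  8 15

After move 4 (R):
 9 11  5  3
 4  0 10  6
14 12 13  2
 1  7  8 15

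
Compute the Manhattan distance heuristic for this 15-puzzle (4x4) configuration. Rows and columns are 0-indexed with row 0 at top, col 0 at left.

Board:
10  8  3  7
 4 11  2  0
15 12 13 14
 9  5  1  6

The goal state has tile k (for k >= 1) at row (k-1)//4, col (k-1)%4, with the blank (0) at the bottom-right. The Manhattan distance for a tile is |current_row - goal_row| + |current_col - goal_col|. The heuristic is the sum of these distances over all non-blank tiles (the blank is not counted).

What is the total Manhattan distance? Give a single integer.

Tile 10: at (0,0), goal (2,1), distance |0-2|+|0-1| = 3
Tile 8: at (0,1), goal (1,3), distance |0-1|+|1-3| = 3
Tile 3: at (0,2), goal (0,2), distance |0-0|+|2-2| = 0
Tile 7: at (0,3), goal (1,2), distance |0-1|+|3-2| = 2
Tile 4: at (1,0), goal (0,3), distance |1-0|+|0-3| = 4
Tile 11: at (1,1), goal (2,2), distance |1-2|+|1-2| = 2
Tile 2: at (1,2), goal (0,1), distance |1-0|+|2-1| = 2
Tile 15: at (2,0), goal (3,2), distance |2-3|+|0-2| = 3
Tile 12: at (2,1), goal (2,3), distance |2-2|+|1-3| = 2
Tile 13: at (2,2), goal (3,0), distance |2-3|+|2-0| = 3
Tile 14: at (2,3), goal (3,1), distance |2-3|+|3-1| = 3
Tile 9: at (3,0), goal (2,0), distance |3-2|+|0-0| = 1
Tile 5: at (3,1), goal (1,0), distance |3-1|+|1-0| = 3
Tile 1: at (3,2), goal (0,0), distance |3-0|+|2-0| = 5
Tile 6: at (3,3), goal (1,1), distance |3-1|+|3-1| = 4
Sum: 3 + 3 + 0 + 2 + 4 + 2 + 2 + 3 + 2 + 3 + 3 + 1 + 3 + 5 + 4 = 40

Answer: 40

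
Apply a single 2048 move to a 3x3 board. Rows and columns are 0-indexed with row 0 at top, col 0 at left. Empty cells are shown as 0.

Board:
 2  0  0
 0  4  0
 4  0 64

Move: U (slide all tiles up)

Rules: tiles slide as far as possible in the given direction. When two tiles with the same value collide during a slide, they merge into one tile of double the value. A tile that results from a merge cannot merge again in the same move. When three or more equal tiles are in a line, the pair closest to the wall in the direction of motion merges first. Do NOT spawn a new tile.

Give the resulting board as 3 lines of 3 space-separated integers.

Slide up:
col 0: [2, 0, 4] -> [2, 4, 0]
col 1: [0, 4, 0] -> [4, 0, 0]
col 2: [0, 0, 64] -> [64, 0, 0]

Answer:  2  4 64
 4  0  0
 0  0  0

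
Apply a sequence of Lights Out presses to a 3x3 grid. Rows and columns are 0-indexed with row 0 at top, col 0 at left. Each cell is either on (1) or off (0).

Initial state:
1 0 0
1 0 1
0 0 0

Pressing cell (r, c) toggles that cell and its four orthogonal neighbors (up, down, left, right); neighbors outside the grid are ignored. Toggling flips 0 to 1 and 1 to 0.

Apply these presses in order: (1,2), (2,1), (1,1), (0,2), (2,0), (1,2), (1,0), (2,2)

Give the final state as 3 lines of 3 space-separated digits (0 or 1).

Answer: 0 0 1
0 1 0
1 0 0

Derivation:
After press 1 at (1,2):
1 0 1
1 1 0
0 0 1

After press 2 at (2,1):
1 0 1
1 0 0
1 1 0

After press 3 at (1,1):
1 1 1
0 1 1
1 0 0

After press 4 at (0,2):
1 0 0
0 1 0
1 0 0

After press 5 at (2,0):
1 0 0
1 1 0
0 1 0

After press 6 at (1,2):
1 0 1
1 0 1
0 1 1

After press 7 at (1,0):
0 0 1
0 1 1
1 1 1

After press 8 at (2,2):
0 0 1
0 1 0
1 0 0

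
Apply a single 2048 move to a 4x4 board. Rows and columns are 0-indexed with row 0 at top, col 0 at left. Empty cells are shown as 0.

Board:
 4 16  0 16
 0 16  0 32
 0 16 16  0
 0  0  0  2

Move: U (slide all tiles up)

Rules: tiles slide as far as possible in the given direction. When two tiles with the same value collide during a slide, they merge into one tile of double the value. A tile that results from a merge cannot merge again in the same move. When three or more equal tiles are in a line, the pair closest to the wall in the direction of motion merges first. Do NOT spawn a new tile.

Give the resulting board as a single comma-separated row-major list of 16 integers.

Answer: 4, 32, 16, 16, 0, 16, 0, 32, 0, 0, 0, 2, 0, 0, 0, 0

Derivation:
Slide up:
col 0: [4, 0, 0, 0] -> [4, 0, 0, 0]
col 1: [16, 16, 16, 0] -> [32, 16, 0, 0]
col 2: [0, 0, 16, 0] -> [16, 0, 0, 0]
col 3: [16, 32, 0, 2] -> [16, 32, 2, 0]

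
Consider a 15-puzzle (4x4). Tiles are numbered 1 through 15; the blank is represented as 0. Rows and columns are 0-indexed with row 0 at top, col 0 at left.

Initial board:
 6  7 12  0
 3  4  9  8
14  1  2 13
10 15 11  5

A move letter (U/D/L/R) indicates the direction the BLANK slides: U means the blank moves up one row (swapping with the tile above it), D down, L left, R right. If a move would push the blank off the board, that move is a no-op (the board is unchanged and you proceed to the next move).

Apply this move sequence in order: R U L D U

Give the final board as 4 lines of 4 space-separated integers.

After move 1 (R):
 6  7 12  0
 3  4  9  8
14  1  2 13
10 15 11  5

After move 2 (U):
 6  7 12  0
 3  4  9  8
14  1  2 13
10 15 11  5

After move 3 (L):
 6  7  0 12
 3  4  9  8
14  1  2 13
10 15 11  5

After move 4 (D):
 6  7  9 12
 3  4  0  8
14  1  2 13
10 15 11  5

After move 5 (U):
 6  7  0 12
 3  4  9  8
14  1  2 13
10 15 11  5

Answer:  6  7  0 12
 3  4  9  8
14  1  2 13
10 15 11  5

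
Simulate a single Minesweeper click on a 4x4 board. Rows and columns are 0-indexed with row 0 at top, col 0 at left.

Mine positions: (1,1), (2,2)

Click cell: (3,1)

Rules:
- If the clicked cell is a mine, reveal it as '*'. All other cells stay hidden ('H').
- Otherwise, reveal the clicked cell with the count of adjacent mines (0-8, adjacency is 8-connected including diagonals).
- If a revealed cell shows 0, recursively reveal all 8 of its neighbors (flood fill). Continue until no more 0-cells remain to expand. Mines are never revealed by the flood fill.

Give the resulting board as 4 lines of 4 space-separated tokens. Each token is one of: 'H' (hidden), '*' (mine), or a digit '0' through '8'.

H H H H
H H H H
H H H H
H 1 H H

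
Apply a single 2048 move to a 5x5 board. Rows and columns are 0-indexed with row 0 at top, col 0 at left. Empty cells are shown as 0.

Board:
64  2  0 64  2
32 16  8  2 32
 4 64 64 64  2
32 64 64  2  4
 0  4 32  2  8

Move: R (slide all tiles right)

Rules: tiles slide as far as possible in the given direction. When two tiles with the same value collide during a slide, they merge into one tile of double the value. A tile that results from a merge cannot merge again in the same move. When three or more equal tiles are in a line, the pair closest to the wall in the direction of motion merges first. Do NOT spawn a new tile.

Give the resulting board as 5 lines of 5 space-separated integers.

Slide right:
row 0: [64, 2, 0, 64, 2] -> [0, 64, 2, 64, 2]
row 1: [32, 16, 8, 2, 32] -> [32, 16, 8, 2, 32]
row 2: [4, 64, 64, 64, 2] -> [0, 4, 64, 128, 2]
row 3: [32, 64, 64, 2, 4] -> [0, 32, 128, 2, 4]
row 4: [0, 4, 32, 2, 8] -> [0, 4, 32, 2, 8]

Answer:   0  64   2  64   2
 32  16   8   2  32
  0   4  64 128   2
  0  32 128   2   4
  0   4  32   2   8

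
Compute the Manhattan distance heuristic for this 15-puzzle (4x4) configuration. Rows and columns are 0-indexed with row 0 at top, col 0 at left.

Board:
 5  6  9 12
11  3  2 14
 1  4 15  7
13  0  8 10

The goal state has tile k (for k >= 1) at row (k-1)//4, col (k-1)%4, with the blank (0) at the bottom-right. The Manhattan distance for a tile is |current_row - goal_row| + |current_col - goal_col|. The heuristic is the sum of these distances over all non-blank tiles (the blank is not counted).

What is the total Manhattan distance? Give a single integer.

Tile 5: (0,0)->(1,0) = 1
Tile 6: (0,1)->(1,1) = 1
Tile 9: (0,2)->(2,0) = 4
Tile 12: (0,3)->(2,3) = 2
Tile 11: (1,0)->(2,2) = 3
Tile 3: (1,1)->(0,2) = 2
Tile 2: (1,2)->(0,1) = 2
Tile 14: (1,3)->(3,1) = 4
Tile 1: (2,0)->(0,0) = 2
Tile 4: (2,1)->(0,3) = 4
Tile 15: (2,2)->(3,2) = 1
Tile 7: (2,3)->(1,2) = 2
Tile 13: (3,0)->(3,0) = 0
Tile 8: (3,2)->(1,3) = 3
Tile 10: (3,3)->(2,1) = 3
Sum: 1 + 1 + 4 + 2 + 3 + 2 + 2 + 4 + 2 + 4 + 1 + 2 + 0 + 3 + 3 = 34

Answer: 34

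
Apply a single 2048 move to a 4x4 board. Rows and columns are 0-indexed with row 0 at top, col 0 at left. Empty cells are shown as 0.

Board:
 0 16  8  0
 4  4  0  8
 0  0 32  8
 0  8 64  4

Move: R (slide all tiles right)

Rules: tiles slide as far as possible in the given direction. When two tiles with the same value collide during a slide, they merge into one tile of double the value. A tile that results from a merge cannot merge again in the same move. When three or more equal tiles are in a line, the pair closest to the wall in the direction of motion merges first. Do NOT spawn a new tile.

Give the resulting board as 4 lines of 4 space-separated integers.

Slide right:
row 0: [0, 16, 8, 0] -> [0, 0, 16, 8]
row 1: [4, 4, 0, 8] -> [0, 0, 8, 8]
row 2: [0, 0, 32, 8] -> [0, 0, 32, 8]
row 3: [0, 8, 64, 4] -> [0, 8, 64, 4]

Answer:  0  0 16  8
 0  0  8  8
 0  0 32  8
 0  8 64  4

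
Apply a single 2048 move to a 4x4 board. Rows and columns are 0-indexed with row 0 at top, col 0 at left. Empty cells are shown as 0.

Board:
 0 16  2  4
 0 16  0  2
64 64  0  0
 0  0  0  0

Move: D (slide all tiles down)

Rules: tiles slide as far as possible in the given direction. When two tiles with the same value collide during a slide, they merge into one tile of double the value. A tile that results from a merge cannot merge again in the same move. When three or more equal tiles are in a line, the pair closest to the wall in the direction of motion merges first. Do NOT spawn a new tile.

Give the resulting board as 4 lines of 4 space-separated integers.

Answer:  0  0  0  0
 0  0  0  0
 0 32  0  4
64 64  2  2

Derivation:
Slide down:
col 0: [0, 0, 64, 0] -> [0, 0, 0, 64]
col 1: [16, 16, 64, 0] -> [0, 0, 32, 64]
col 2: [2, 0, 0, 0] -> [0, 0, 0, 2]
col 3: [4, 2, 0, 0] -> [0, 0, 4, 2]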